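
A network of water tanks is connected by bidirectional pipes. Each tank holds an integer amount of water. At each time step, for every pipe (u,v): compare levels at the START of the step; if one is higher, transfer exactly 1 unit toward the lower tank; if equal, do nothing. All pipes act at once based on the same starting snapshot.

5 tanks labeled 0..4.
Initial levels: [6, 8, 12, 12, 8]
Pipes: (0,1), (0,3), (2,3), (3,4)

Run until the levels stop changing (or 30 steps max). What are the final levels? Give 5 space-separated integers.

Step 1: flows [1->0,3->0,2=3,3->4] -> levels [8 7 12 10 9]
Step 2: flows [0->1,3->0,2->3,3->4] -> levels [8 8 11 9 10]
Step 3: flows [0=1,3->0,2->3,4->3] -> levels [9 8 10 10 9]
Step 4: flows [0->1,3->0,2=3,3->4] -> levels [9 9 10 8 10]
Step 5: flows [0=1,0->3,2->3,4->3] -> levels [8 9 9 11 9]
Step 6: flows [1->0,3->0,3->2,3->4] -> levels [10 8 10 8 10]
Step 7: flows [0->1,0->3,2->3,4->3] -> levels [8 9 9 11 9]
  -> period-2 cycle: step 7 state = step 5 state; never stabilizes
  -> state at step 30: (30-5) mod 2 = 1, same as step 6 -> [10 8 10 8 10]

Answer: 10 8 10 8 10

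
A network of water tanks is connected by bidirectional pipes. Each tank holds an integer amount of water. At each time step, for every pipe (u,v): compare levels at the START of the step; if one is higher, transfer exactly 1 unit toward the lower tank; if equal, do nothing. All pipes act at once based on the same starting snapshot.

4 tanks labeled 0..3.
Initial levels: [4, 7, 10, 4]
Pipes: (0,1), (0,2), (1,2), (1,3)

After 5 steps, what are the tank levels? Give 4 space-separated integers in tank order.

Step 1: flows [1->0,2->0,2->1,1->3] -> levels [6 6 8 5]
Step 2: flows [0=1,2->0,2->1,1->3] -> levels [7 6 6 6]
Step 3: flows [0->1,0->2,1=2,1=3] -> levels [5 7 7 6]
Step 4: flows [1->0,2->0,1=2,1->3] -> levels [7 5 6 7]
Step 5: flows [0->1,0->2,2->1,3->1] -> levels [5 8 6 6]

Answer: 5 8 6 6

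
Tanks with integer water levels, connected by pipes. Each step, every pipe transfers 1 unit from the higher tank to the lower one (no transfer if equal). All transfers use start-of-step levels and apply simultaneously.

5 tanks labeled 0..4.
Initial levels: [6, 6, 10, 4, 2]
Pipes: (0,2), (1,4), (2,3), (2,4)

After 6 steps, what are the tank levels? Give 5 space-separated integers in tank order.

Answer: 7 4 5 6 6

Derivation:
Step 1: flows [2->0,1->4,2->3,2->4] -> levels [7 5 7 5 4]
Step 2: flows [0=2,1->4,2->3,2->4] -> levels [7 4 5 6 6]
Step 3: flows [0->2,4->1,3->2,4->2] -> levels [6 5 8 5 4]
Step 4: flows [2->0,1->4,2->3,2->4] -> levels [7 4 5 6 6]
  -> period-2 cycle: step 4 state = step 2 state
  -> state at step 6: (6-2) mod 2 = 0, same as step 2 -> [7 4 5 6 6]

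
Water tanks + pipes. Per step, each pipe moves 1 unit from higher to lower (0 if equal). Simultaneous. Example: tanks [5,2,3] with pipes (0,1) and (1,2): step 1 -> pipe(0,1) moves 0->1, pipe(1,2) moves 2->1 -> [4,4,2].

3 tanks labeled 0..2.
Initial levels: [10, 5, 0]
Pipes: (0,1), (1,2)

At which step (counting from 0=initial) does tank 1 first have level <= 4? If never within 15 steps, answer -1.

Answer: -1

Derivation:
Step 1: flows [0->1,1->2] -> levels [9 5 1]
Step 2: flows [0->1,1->2] -> levels [8 5 2]
Step 3: flows [0->1,1->2] -> levels [7 5 3]
Step 4: flows [0->1,1->2] -> levels [6 5 4]
Step 5: flows [0->1,1->2] -> levels [5 5 5]
Step 6: flows [0=1,1=2] -> levels [5 5 5]
  -> stable; tank 1 stays at 5 > 4
Tank 1 never reaches <=4 within 15 steps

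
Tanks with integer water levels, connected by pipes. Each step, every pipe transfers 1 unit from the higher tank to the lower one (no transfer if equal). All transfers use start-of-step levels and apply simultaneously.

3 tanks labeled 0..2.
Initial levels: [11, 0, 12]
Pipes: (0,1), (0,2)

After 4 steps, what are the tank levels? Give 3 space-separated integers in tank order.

Answer: 9 4 10

Derivation:
Step 1: flows [0->1,2->0] -> levels [11 1 11]
Step 2: flows [0->1,0=2] -> levels [10 2 11]
Step 3: flows [0->1,2->0] -> levels [10 3 10]
Step 4: flows [0->1,0=2] -> levels [9 4 10]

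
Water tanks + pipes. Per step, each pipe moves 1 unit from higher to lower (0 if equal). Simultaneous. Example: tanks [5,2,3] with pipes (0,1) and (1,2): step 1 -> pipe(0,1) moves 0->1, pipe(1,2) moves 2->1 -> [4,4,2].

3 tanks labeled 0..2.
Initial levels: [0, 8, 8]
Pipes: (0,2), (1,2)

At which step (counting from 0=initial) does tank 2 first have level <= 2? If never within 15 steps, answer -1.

Step 1: flows [2->0,1=2] -> levels [1 8 7]
Step 2: flows [2->0,1->2] -> levels [2 7 7]
Step 3: flows [2->0,1=2] -> levels [3 7 6]
Step 4: flows [2->0,1->2] -> levels [4 6 6]
Step 5: flows [2->0,1=2] -> levels [5 6 5]
Step 6: flows [0=2,1->2] -> levels [5 5 6]
Step 7: flows [2->0,2->1] -> levels [6 6 4]
Step 8: flows [0->2,1->2] -> levels [5 5 6]
  -> period-2 cycle (repeats step 6); tank 2 never drops to <=2
Tank 2 never reaches <=2 within 15 steps

Answer: -1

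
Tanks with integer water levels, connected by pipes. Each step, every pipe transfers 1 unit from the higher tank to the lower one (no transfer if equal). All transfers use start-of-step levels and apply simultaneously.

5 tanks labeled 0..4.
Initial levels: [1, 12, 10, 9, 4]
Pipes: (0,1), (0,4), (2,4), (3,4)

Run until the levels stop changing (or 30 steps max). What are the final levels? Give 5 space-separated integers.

Answer: 9 7 7 7 6

Derivation:
Step 1: flows [1->0,4->0,2->4,3->4] -> levels [3 11 9 8 5]
Step 2: flows [1->0,4->0,2->4,3->4] -> levels [5 10 8 7 6]
Step 3: flows [1->0,4->0,2->4,3->4] -> levels [7 9 7 6 7]
Step 4: flows [1->0,0=4,2=4,4->3] -> levels [8 8 7 7 6]
Step 5: flows [0=1,0->4,2->4,3->4] -> levels [7 8 6 6 9]
Step 6: flows [1->0,4->0,4->2,4->3] -> levels [9 7 7 7 6]
Step 7: flows [0->1,0->4,2->4,3->4] -> levels [7 8 6 6 9]
  -> period-2 cycle: step 7 state = step 5 state; never stabilizes
  -> state at step 30: (30-5) mod 2 = 1, same as step 6 -> [9 7 7 7 6]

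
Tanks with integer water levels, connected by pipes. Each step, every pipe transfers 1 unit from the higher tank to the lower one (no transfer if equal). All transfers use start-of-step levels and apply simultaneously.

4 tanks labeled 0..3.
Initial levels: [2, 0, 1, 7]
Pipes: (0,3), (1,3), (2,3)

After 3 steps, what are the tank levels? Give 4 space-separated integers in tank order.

Step 1: flows [3->0,3->1,3->2] -> levels [3 1 2 4]
Step 2: flows [3->0,3->1,3->2] -> levels [4 2 3 1]
Step 3: flows [0->3,1->3,2->3] -> levels [3 1 2 4]

Answer: 3 1 2 4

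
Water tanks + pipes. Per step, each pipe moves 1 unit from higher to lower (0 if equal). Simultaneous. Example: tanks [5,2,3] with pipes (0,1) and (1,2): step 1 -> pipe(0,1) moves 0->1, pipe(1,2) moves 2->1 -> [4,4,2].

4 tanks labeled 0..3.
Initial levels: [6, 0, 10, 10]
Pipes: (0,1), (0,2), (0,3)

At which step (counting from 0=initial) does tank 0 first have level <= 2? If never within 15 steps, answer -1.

Answer: -1

Derivation:
Step 1: flows [0->1,2->0,3->0] -> levels [7 1 9 9]
Step 2: flows [0->1,2->0,3->0] -> levels [8 2 8 8]
Step 3: flows [0->1,0=2,0=3] -> levels [7 3 8 8]
Step 4: flows [0->1,2->0,3->0] -> levels [8 4 7 7]
Step 5: flows [0->1,0->2,0->3] -> levels [5 5 8 8]
Step 6: flows [0=1,2->0,3->0] -> levels [7 5 7 7]
Step 7: flows [0->1,0=2,0=3] -> levels [6 6 7 7]
Step 8: flows [0=1,2->0,3->0] -> levels [8 6 6 6]
Step 9: flows [0->1,0->2,0->3] -> levels [5 7 7 7]
Step 10: flows [1->0,2->0,3->0] -> levels [8 6 6 6]
  -> period-2 cycle (repeats step 8); tank 0 never drops to <=2
Tank 0 never reaches <=2 within 15 steps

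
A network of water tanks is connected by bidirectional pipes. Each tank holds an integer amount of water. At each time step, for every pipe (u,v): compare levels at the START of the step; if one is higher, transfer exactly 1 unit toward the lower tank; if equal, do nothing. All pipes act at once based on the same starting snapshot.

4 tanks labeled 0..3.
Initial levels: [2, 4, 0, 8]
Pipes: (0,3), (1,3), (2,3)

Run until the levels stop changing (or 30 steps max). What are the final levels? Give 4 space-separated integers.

Step 1: flows [3->0,3->1,3->2] -> levels [3 5 1 5]
Step 2: flows [3->0,1=3,3->2] -> levels [4 5 2 3]
Step 3: flows [0->3,1->3,3->2] -> levels [3 4 3 4]
Step 4: flows [3->0,1=3,3->2] -> levels [4 4 4 2]
Step 5: flows [0->3,1->3,2->3] -> levels [3 3 3 5]
Step 6: flows [3->0,3->1,3->2] -> levels [4 4 4 2]
  -> period-2 cycle: step 6 state = step 4 state; never stabilizes
  -> state at step 30: (30-4) mod 2 = 0, same as step 4 -> [4 4 4 2]

Answer: 4 4 4 2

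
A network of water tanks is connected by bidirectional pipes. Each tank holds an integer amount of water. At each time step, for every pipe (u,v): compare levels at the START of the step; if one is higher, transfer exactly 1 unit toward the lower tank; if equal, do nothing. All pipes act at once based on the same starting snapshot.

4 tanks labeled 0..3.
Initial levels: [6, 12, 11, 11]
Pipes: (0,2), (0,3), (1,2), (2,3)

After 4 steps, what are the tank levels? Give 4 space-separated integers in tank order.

Answer: 10 11 9 10

Derivation:
Step 1: flows [2->0,3->0,1->2,2=3] -> levels [8 11 11 10]
Step 2: flows [2->0,3->0,1=2,2->3] -> levels [10 11 9 10]
Step 3: flows [0->2,0=3,1->2,3->2] -> levels [9 10 12 9]
Step 4: flows [2->0,0=3,2->1,2->3] -> levels [10 11 9 10]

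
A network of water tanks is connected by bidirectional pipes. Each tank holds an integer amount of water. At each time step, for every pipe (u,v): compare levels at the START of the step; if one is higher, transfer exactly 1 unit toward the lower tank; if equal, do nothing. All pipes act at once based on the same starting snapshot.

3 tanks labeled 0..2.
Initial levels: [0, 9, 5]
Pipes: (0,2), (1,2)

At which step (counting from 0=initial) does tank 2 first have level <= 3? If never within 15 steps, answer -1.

Answer: -1

Derivation:
Step 1: flows [2->0,1->2] -> levels [1 8 5]
Step 2: flows [2->0,1->2] -> levels [2 7 5]
Step 3: flows [2->0,1->2] -> levels [3 6 5]
Step 4: flows [2->0,1->2] -> levels [4 5 5]
Step 5: flows [2->0,1=2] -> levels [5 5 4]
Step 6: flows [0->2,1->2] -> levels [4 4 6]
Step 7: flows [2->0,2->1] -> levels [5 5 4]
  -> period-2 cycle (repeats step 5); tank 2 never drops to <=3
Tank 2 never reaches <=3 within 15 steps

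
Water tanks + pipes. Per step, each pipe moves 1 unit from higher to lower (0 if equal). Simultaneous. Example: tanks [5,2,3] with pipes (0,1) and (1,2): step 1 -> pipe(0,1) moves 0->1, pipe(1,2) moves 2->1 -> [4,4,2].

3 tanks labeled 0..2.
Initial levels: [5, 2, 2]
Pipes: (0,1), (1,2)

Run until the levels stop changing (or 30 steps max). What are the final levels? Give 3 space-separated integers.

Step 1: flows [0->1,1=2] -> levels [4 3 2]
Step 2: flows [0->1,1->2] -> levels [3 3 3]
Step 3: flows [0=1,1=2] -> levels [3 3 3]
  -> stable (no change)

Answer: 3 3 3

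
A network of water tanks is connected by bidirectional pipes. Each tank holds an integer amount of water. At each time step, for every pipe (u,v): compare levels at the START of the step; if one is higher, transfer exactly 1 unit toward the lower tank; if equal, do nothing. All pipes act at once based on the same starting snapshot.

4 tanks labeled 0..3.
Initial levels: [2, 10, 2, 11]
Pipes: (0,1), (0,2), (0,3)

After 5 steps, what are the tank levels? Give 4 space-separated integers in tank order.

Answer: 5 7 6 7

Derivation:
Step 1: flows [1->0,0=2,3->0] -> levels [4 9 2 10]
Step 2: flows [1->0,0->2,3->0] -> levels [5 8 3 9]
Step 3: flows [1->0,0->2,3->0] -> levels [6 7 4 8]
Step 4: flows [1->0,0->2,3->0] -> levels [7 6 5 7]
Step 5: flows [0->1,0->2,0=3] -> levels [5 7 6 7]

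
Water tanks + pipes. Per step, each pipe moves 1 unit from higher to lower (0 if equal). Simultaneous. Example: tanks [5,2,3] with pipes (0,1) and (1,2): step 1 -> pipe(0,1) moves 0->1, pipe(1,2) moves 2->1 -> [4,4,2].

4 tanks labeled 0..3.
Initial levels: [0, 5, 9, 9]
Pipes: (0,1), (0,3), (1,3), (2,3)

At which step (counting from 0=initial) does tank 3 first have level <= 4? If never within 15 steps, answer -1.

Step 1: flows [1->0,3->0,3->1,2=3] -> levels [2 5 9 7]
Step 2: flows [1->0,3->0,3->1,2->3] -> levels [4 5 8 6]
Step 3: flows [1->0,3->0,3->1,2->3] -> levels [6 5 7 5]
Step 4: flows [0->1,0->3,1=3,2->3] -> levels [4 6 6 7]
Step 5: flows [1->0,3->0,3->1,3->2] -> levels [6 6 7 4]
Tank 3 first reaches <=4 at step 5

Answer: 5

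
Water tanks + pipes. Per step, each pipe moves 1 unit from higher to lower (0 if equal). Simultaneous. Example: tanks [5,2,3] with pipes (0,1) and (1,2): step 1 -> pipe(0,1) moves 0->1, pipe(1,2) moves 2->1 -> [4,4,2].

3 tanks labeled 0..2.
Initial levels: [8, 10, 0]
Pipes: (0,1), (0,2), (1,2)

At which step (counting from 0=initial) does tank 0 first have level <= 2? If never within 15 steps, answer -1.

Step 1: flows [1->0,0->2,1->2] -> levels [8 8 2]
Step 2: flows [0=1,0->2,1->2] -> levels [7 7 4]
Step 3: flows [0=1,0->2,1->2] -> levels [6 6 6]
Step 4: flows [0=1,0=2,1=2] -> levels [6 6 6]
  -> stable; tank 0 stays at 6 > 2
Tank 0 never reaches <=2 within 15 steps

Answer: -1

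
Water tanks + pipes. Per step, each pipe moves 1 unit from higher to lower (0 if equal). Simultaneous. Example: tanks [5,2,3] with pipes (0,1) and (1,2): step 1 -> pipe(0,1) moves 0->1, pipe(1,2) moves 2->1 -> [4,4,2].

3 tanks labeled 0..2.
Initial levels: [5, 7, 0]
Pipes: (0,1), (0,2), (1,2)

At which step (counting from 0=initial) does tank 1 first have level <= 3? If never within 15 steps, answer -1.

Answer: -1

Derivation:
Step 1: flows [1->0,0->2,1->2] -> levels [5 5 2]
Step 2: flows [0=1,0->2,1->2] -> levels [4 4 4]
Step 3: flows [0=1,0=2,1=2] -> levels [4 4 4]
  -> stable; tank 1 stays at 4 > 3
Tank 1 never reaches <=3 within 15 steps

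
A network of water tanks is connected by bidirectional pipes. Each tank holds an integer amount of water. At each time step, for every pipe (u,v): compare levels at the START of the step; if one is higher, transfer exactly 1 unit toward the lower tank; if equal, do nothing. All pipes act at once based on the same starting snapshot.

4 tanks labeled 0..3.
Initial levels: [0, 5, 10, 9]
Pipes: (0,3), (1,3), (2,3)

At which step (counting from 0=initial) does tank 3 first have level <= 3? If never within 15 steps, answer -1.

Step 1: flows [3->0,3->1,2->3] -> levels [1 6 9 8]
Step 2: flows [3->0,3->1,2->3] -> levels [2 7 8 7]
Step 3: flows [3->0,1=3,2->3] -> levels [3 7 7 7]
Step 4: flows [3->0,1=3,2=3] -> levels [4 7 7 6]
Step 5: flows [3->0,1->3,2->3] -> levels [5 6 6 7]
Step 6: flows [3->0,3->1,3->2] -> levels [6 7 7 4]
Step 7: flows [0->3,1->3,2->3] -> levels [5 6 6 7]
  -> period-2 cycle (repeats step 5); tank 3 never drops to <=3
Tank 3 never reaches <=3 within 15 steps

Answer: -1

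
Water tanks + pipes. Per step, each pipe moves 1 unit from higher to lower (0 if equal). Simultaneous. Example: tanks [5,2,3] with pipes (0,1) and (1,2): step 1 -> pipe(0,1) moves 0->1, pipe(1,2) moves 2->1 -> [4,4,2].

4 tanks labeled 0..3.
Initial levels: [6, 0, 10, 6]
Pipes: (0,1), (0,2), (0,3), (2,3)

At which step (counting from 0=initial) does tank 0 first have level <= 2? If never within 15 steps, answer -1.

Step 1: flows [0->1,2->0,0=3,2->3] -> levels [6 1 8 7]
Step 2: flows [0->1,2->0,3->0,2->3] -> levels [7 2 6 7]
Step 3: flows [0->1,0->2,0=3,3->2] -> levels [5 3 8 6]
Step 4: flows [0->1,2->0,3->0,2->3] -> levels [6 4 6 6]
Step 5: flows [0->1,0=2,0=3,2=3] -> levels [5 5 6 6]
Step 6: flows [0=1,2->0,3->0,2=3] -> levels [7 5 5 5]
Step 7: flows [0->1,0->2,0->3,2=3] -> levels [4 6 6 6]
Step 8: flows [1->0,2->0,3->0,2=3] -> levels [7 5 5 5]
  -> period-2 cycle (repeats step 6); tank 0 never drops to <=2
Tank 0 never reaches <=2 within 15 steps

Answer: -1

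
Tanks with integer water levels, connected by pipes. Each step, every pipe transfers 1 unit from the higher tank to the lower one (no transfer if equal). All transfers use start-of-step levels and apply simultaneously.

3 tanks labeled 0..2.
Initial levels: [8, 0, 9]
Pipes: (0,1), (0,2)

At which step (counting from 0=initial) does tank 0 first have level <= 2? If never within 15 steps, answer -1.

Answer: -1

Derivation:
Step 1: flows [0->1,2->0] -> levels [8 1 8]
Step 2: flows [0->1,0=2] -> levels [7 2 8]
Step 3: flows [0->1,2->0] -> levels [7 3 7]
Step 4: flows [0->1,0=2] -> levels [6 4 7]
Step 5: flows [0->1,2->0] -> levels [6 5 6]
Step 6: flows [0->1,0=2] -> levels [5 6 6]
Step 7: flows [1->0,2->0] -> levels [7 5 5]
Step 8: flows [0->1,0->2] -> levels [5 6 6]
  -> period-2 cycle (repeats step 6); tank 0 never drops to <=2
Tank 0 never reaches <=2 within 15 steps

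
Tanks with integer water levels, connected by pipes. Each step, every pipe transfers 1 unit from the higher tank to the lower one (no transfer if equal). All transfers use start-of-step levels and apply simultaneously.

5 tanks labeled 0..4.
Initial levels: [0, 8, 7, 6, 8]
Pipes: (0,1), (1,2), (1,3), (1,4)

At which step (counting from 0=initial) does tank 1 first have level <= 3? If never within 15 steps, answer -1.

Step 1: flows [1->0,1->2,1->3,1=4] -> levels [1 5 8 7 8]
Step 2: flows [1->0,2->1,3->1,4->1] -> levels [2 7 7 6 7]
Step 3: flows [1->0,1=2,1->3,1=4] -> levels [3 5 7 7 7]
Step 4: flows [1->0,2->1,3->1,4->1] -> levels [4 7 6 6 6]
Step 5: flows [1->0,1->2,1->3,1->4] -> levels [5 3 7 7 7]
Tank 1 first reaches <=3 at step 5

Answer: 5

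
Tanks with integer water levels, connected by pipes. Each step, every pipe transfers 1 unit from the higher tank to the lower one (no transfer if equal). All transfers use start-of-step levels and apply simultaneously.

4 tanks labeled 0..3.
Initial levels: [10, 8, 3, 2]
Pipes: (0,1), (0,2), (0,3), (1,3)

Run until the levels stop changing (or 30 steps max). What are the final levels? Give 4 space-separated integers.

Step 1: flows [0->1,0->2,0->3,1->3] -> levels [7 8 4 4]
Step 2: flows [1->0,0->2,0->3,1->3] -> levels [6 6 5 6]
Step 3: flows [0=1,0->2,0=3,1=3] -> levels [5 6 6 6]
Step 4: flows [1->0,2->0,3->0,1=3] -> levels [8 5 5 5]
Step 5: flows [0->1,0->2,0->3,1=3] -> levels [5 6 6 6]
  -> period-2 cycle: step 5 state = step 3 state; never stabilizes
  -> state at step 30: (30-3) mod 2 = 1, same as step 4 -> [8 5 5 5]

Answer: 8 5 5 5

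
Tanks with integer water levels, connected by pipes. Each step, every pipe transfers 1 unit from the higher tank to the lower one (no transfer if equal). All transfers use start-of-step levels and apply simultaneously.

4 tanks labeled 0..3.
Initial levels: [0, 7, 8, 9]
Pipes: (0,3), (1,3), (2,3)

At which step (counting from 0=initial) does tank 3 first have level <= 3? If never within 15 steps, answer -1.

Step 1: flows [3->0,3->1,3->2] -> levels [1 8 9 6]
Step 2: flows [3->0,1->3,2->3] -> levels [2 7 8 7]
Step 3: flows [3->0,1=3,2->3] -> levels [3 7 7 7]
Step 4: flows [3->0,1=3,2=3] -> levels [4 7 7 6]
Step 5: flows [3->0,1->3,2->3] -> levels [5 6 6 7]
Step 6: flows [3->0,3->1,3->2] -> levels [6 7 7 4]
Step 7: flows [0->3,1->3,2->3] -> levels [5 6 6 7]
  -> period-2 cycle (repeats step 5); tank 3 never drops to <=3
Tank 3 never reaches <=3 within 15 steps

Answer: -1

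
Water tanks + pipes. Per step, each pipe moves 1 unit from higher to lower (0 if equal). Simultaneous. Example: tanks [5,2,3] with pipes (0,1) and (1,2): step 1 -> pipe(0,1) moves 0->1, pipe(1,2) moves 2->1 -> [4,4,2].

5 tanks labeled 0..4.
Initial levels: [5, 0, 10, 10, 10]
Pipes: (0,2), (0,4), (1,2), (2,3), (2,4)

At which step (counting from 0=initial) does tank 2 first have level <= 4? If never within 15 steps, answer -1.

Step 1: flows [2->0,4->0,2->1,2=3,2=4] -> levels [7 1 8 10 9]
Step 2: flows [2->0,4->0,2->1,3->2,4->2] -> levels [9 2 8 9 7]
Step 3: flows [0->2,0->4,2->1,3->2,2->4] -> levels [7 3 8 8 9]
Step 4: flows [2->0,4->0,2->1,2=3,4->2] -> levels [9 4 7 8 7]
Step 5: flows [0->2,0->4,2->1,3->2,2=4] -> levels [7 5 8 7 8]
Step 6: flows [2->0,4->0,2->1,2->3,2=4] -> levels [9 6 5 8 7]
Step 7: flows [0->2,0->4,1->2,3->2,4->2] -> levels [7 5 9 7 7]
Step 8: flows [2->0,0=4,2->1,2->3,2->4] -> levels [8 6 5 8 8]
Step 9: flows [0->2,0=4,1->2,3->2,4->2] -> levels [7 5 9 7 7]
  -> period-2 cycle (repeats step 7); tank 2 never drops to <=4
Tank 2 never reaches <=4 within 15 steps

Answer: -1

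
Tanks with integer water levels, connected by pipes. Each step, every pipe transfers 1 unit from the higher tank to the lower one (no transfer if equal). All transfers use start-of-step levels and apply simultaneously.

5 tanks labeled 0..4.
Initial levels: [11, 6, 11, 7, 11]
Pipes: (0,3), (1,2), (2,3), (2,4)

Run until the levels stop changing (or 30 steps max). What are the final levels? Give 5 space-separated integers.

Answer: 9 10 7 10 10

Derivation:
Step 1: flows [0->3,2->1,2->3,2=4] -> levels [10 7 9 9 11]
Step 2: flows [0->3,2->1,2=3,4->2] -> levels [9 8 9 10 10]
Step 3: flows [3->0,2->1,3->2,4->2] -> levels [10 9 10 8 9]
Step 4: flows [0->3,2->1,2->3,2->4] -> levels [9 10 7 10 10]
Step 5: flows [3->0,1->2,3->2,4->2] -> levels [10 9 10 8 9]
  -> period-2 cycle: step 5 state = step 3 state; never stabilizes
  -> state at step 30: (30-3) mod 2 = 1, same as step 4 -> [9 10 7 10 10]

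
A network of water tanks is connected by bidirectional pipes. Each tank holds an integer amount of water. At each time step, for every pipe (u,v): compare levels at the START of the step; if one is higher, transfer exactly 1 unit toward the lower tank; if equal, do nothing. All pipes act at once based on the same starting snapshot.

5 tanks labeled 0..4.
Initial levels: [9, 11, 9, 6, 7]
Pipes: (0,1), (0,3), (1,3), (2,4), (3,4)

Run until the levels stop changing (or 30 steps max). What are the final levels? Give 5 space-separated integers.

Answer: 9 9 7 8 9

Derivation:
Step 1: flows [1->0,0->3,1->3,2->4,4->3] -> levels [9 9 8 9 7]
Step 2: flows [0=1,0=3,1=3,2->4,3->4] -> levels [9 9 7 8 9]
Step 3: flows [0=1,0->3,1->3,4->2,4->3] -> levels [8 8 8 11 7]
Step 4: flows [0=1,3->0,3->1,2->4,3->4] -> levels [9 9 7 8 9]
  -> period-2 cycle: step 4 state = step 2 state; never stabilizes
  -> state at step 30: (30-2) mod 2 = 0, same as step 2 -> [9 9 7 8 9]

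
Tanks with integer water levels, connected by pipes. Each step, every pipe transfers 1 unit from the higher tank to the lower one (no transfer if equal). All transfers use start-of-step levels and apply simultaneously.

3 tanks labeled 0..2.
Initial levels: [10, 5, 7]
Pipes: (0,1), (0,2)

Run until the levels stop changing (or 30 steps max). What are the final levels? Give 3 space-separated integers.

Step 1: flows [0->1,0->2] -> levels [8 6 8]
Step 2: flows [0->1,0=2] -> levels [7 7 8]
Step 3: flows [0=1,2->0] -> levels [8 7 7]
Step 4: flows [0->1,0->2] -> levels [6 8 8]
Step 5: flows [1->0,2->0] -> levels [8 7 7]
  -> period-2 cycle: step 5 state = step 3 state; never stabilizes
  -> state at step 30: (30-3) mod 2 = 1, same as step 4 -> [6 8 8]

Answer: 6 8 8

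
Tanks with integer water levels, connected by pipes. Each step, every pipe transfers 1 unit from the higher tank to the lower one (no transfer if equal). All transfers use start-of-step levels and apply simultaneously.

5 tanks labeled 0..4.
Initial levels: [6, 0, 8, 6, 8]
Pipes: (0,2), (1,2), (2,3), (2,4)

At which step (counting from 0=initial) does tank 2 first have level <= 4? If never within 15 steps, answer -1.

Step 1: flows [2->0,2->1,2->3,2=4] -> levels [7 1 5 7 8]
Step 2: flows [0->2,2->1,3->2,4->2] -> levels [6 2 7 6 7]
Step 3: flows [2->0,2->1,2->3,2=4] -> levels [7 3 4 7 7]
Tank 2 first reaches <=4 at step 3

Answer: 3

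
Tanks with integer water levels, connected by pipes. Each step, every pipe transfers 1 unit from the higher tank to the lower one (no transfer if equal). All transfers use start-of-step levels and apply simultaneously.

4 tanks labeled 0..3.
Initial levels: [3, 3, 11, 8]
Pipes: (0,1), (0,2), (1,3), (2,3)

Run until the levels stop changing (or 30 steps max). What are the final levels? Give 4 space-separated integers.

Answer: 7 6 5 7

Derivation:
Step 1: flows [0=1,2->0,3->1,2->3] -> levels [4 4 9 8]
Step 2: flows [0=1,2->0,3->1,2->3] -> levels [5 5 7 8]
Step 3: flows [0=1,2->0,3->1,3->2] -> levels [6 6 7 6]
Step 4: flows [0=1,2->0,1=3,2->3] -> levels [7 6 5 7]
Step 5: flows [0->1,0->2,3->1,3->2] -> levels [5 8 7 5]
Step 6: flows [1->0,2->0,1->3,2->3] -> levels [7 6 5 7]
  -> period-2 cycle: step 6 state = step 4 state; never stabilizes
  -> state at step 30: (30-4) mod 2 = 0, same as step 4 -> [7 6 5 7]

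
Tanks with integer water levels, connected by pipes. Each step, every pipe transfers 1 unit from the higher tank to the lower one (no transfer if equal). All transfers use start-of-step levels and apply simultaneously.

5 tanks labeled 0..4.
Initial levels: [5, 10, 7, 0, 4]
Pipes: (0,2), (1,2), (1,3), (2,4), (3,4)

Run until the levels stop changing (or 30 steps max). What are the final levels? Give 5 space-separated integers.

Answer: 5 4 6 7 4

Derivation:
Step 1: flows [2->0,1->2,1->3,2->4,4->3] -> levels [6 8 6 2 4]
Step 2: flows [0=2,1->2,1->3,2->4,4->3] -> levels [6 6 6 4 4]
Step 3: flows [0=2,1=2,1->3,2->4,3=4] -> levels [6 5 5 5 5]
Step 4: flows [0->2,1=2,1=3,2=4,3=4] -> levels [5 5 6 5 5]
Step 5: flows [2->0,2->1,1=3,2->4,3=4] -> levels [6 6 3 5 6]
Step 6: flows [0->2,1->2,1->3,4->2,4->3] -> levels [5 4 6 7 4]
Step 7: flows [2->0,2->1,3->1,2->4,3->4] -> levels [6 6 3 5 6]
  -> period-2 cycle: step 7 state = step 5 state; never stabilizes
  -> state at step 30: (30-5) mod 2 = 1, same as step 6 -> [5 4 6 7 4]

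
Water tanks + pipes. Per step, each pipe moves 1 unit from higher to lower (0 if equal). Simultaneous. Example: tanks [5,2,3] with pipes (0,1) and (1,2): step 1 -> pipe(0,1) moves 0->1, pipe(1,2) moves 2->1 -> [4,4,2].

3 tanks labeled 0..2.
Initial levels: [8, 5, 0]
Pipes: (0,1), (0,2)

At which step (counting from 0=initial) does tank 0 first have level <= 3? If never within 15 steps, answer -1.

Answer: 6

Derivation:
Step 1: flows [0->1,0->2] -> levels [6 6 1]
Step 2: flows [0=1,0->2] -> levels [5 6 2]
Step 3: flows [1->0,0->2] -> levels [5 5 3]
Step 4: flows [0=1,0->2] -> levels [4 5 4]
Step 5: flows [1->0,0=2] -> levels [5 4 4]
Step 6: flows [0->1,0->2] -> levels [3 5 5]
Tank 0 first reaches <=3 at step 6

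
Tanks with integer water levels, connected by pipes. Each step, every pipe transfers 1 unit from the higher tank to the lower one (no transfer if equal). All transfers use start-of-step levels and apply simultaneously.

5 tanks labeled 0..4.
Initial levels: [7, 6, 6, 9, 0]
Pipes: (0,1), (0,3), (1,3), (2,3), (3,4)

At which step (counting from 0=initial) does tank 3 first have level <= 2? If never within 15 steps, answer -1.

Step 1: flows [0->1,3->0,3->1,3->2,3->4] -> levels [7 8 7 5 1]
Step 2: flows [1->0,0->3,1->3,2->3,3->4] -> levels [7 6 6 7 2]
Step 3: flows [0->1,0=3,3->1,3->2,3->4] -> levels [6 8 7 4 3]
Step 4: flows [1->0,0->3,1->3,2->3,3->4] -> levels [6 6 6 6 4]
Step 5: flows [0=1,0=3,1=3,2=3,3->4] -> levels [6 6 6 5 5]
Step 6: flows [0=1,0->3,1->3,2->3,3=4] -> levels [5 5 5 8 5]
Step 7: flows [0=1,3->0,3->1,3->2,3->4] -> levels [6 6 6 4 6]
Step 8: flows [0=1,0->3,1->3,2->3,4->3] -> levels [5 5 5 8 5]
  -> period-2 cycle (repeats step 6); tank 3 never drops to <=2
Tank 3 never reaches <=2 within 15 steps

Answer: -1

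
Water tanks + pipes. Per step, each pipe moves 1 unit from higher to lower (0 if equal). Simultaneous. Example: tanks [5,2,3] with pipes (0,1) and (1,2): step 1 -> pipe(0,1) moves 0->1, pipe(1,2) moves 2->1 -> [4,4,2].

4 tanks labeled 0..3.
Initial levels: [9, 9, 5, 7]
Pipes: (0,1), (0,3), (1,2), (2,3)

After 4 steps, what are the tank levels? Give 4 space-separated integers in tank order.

Answer: 7 7 8 8

Derivation:
Step 1: flows [0=1,0->3,1->2,3->2] -> levels [8 8 7 7]
Step 2: flows [0=1,0->3,1->2,2=3] -> levels [7 7 8 8]
Step 3: flows [0=1,3->0,2->1,2=3] -> levels [8 8 7 7]
  -> period-2 cycle: step 3 state = step 1 state
  -> state at step 4: (4-1) mod 2 = 1, same as step 2 -> [7 7 8 8]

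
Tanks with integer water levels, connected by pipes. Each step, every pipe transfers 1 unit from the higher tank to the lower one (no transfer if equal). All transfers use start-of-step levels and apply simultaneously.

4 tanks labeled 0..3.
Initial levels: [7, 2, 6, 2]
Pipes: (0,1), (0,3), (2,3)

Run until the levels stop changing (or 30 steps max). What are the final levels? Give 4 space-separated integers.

Step 1: flows [0->1,0->3,2->3] -> levels [5 3 5 4]
Step 2: flows [0->1,0->3,2->3] -> levels [3 4 4 6]
Step 3: flows [1->0,3->0,3->2] -> levels [5 3 5 4]
  -> period-2 cycle: step 3 state = step 1 state; never stabilizes
  -> state at step 30: (30-1) mod 2 = 1, same as step 2 -> [3 4 4 6]

Answer: 3 4 4 6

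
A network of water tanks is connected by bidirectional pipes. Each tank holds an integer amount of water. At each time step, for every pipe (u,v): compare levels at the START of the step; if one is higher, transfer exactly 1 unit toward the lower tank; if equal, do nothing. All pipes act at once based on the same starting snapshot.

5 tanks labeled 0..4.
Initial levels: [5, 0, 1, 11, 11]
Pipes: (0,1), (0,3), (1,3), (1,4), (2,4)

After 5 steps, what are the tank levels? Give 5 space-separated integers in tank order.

Answer: 6 7 5 5 5

Derivation:
Step 1: flows [0->1,3->0,3->1,4->1,4->2] -> levels [5 3 2 9 9]
Step 2: flows [0->1,3->0,3->1,4->1,4->2] -> levels [5 6 3 7 7]
Step 3: flows [1->0,3->0,3->1,4->1,4->2] -> levels [7 7 4 5 5]
Step 4: flows [0=1,0->3,1->3,1->4,4->2] -> levels [6 5 5 7 5]
Step 5: flows [0->1,3->0,3->1,1=4,2=4] -> levels [6 7 5 5 5]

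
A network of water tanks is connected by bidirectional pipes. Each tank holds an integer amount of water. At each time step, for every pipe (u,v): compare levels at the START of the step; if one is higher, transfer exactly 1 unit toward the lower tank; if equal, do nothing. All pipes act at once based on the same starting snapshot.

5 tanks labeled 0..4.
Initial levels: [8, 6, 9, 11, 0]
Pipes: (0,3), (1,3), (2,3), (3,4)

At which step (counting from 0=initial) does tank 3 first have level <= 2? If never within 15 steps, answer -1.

Answer: -1

Derivation:
Step 1: flows [3->0,3->1,3->2,3->4] -> levels [9 7 10 7 1]
Step 2: flows [0->3,1=3,2->3,3->4] -> levels [8 7 9 8 2]
Step 3: flows [0=3,3->1,2->3,3->4] -> levels [8 8 8 7 3]
Step 4: flows [0->3,1->3,2->3,3->4] -> levels [7 7 7 9 4]
Step 5: flows [3->0,3->1,3->2,3->4] -> levels [8 8 8 5 5]
Step 6: flows [0->3,1->3,2->3,3=4] -> levels [7 7 7 8 5]
Step 7: flows [3->0,3->1,3->2,3->4] -> levels [8 8 8 4 6]
Step 8: flows [0->3,1->3,2->3,4->3] -> levels [7 7 7 8 5]
  -> period-2 cycle (repeats step 6); tank 3 never drops to <=2
Tank 3 never reaches <=2 within 15 steps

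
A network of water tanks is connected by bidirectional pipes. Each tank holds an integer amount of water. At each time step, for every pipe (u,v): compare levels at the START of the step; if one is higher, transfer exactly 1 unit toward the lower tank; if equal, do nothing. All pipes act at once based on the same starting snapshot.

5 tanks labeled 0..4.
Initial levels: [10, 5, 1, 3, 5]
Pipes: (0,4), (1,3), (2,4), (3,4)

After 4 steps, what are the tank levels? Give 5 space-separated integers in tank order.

Answer: 6 5 4 3 6

Derivation:
Step 1: flows [0->4,1->3,4->2,4->3] -> levels [9 4 2 5 4]
Step 2: flows [0->4,3->1,4->2,3->4] -> levels [8 5 3 3 5]
Step 3: flows [0->4,1->3,4->2,4->3] -> levels [7 4 4 5 4]
Step 4: flows [0->4,3->1,2=4,3->4] -> levels [6 5 4 3 6]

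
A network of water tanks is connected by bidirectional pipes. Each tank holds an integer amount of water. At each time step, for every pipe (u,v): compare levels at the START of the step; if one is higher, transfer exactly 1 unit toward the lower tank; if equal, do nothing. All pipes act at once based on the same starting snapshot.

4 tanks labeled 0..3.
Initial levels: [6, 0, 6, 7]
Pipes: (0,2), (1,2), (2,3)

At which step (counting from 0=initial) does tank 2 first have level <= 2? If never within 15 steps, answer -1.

Answer: -1

Derivation:
Step 1: flows [0=2,2->1,3->2] -> levels [6 1 6 6]
Step 2: flows [0=2,2->1,2=3] -> levels [6 2 5 6]
Step 3: flows [0->2,2->1,3->2] -> levels [5 3 6 5]
Step 4: flows [2->0,2->1,2->3] -> levels [6 4 3 6]
Step 5: flows [0->2,1->2,3->2] -> levels [5 3 6 5]
  -> period-2 cycle (repeats step 3); tank 2 never drops to <=2
Tank 2 never reaches <=2 within 15 steps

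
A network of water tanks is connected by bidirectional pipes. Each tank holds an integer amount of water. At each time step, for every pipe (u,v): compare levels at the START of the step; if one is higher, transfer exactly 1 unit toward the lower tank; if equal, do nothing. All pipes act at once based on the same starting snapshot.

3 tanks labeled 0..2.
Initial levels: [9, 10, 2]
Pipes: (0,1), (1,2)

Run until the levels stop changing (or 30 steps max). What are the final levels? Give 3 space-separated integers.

Step 1: flows [1->0,1->2] -> levels [10 8 3]
Step 2: flows [0->1,1->2] -> levels [9 8 4]
Step 3: flows [0->1,1->2] -> levels [8 8 5]
Step 4: flows [0=1,1->2] -> levels [8 7 6]
Step 5: flows [0->1,1->2] -> levels [7 7 7]
Step 6: flows [0=1,1=2] -> levels [7 7 7]
  -> stable (no change)

Answer: 7 7 7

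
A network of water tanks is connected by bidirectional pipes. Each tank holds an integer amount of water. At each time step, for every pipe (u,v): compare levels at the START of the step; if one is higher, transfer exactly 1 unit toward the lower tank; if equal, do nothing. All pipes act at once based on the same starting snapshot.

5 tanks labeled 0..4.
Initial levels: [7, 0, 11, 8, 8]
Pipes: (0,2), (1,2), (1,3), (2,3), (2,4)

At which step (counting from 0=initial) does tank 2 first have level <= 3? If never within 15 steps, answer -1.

Answer: -1

Derivation:
Step 1: flows [2->0,2->1,3->1,2->3,2->4] -> levels [8 2 7 8 9]
Step 2: flows [0->2,2->1,3->1,3->2,4->2] -> levels [7 4 9 6 8]
Step 3: flows [2->0,2->1,3->1,2->3,2->4] -> levels [8 6 5 6 9]
Step 4: flows [0->2,1->2,1=3,3->2,4->2] -> levels [7 5 9 5 8]
Step 5: flows [2->0,2->1,1=3,2->3,2->4] -> levels [8 6 5 6 9]
  -> period-2 cycle (repeats step 3); tank 2 never drops to <=3
Tank 2 never reaches <=3 within 15 steps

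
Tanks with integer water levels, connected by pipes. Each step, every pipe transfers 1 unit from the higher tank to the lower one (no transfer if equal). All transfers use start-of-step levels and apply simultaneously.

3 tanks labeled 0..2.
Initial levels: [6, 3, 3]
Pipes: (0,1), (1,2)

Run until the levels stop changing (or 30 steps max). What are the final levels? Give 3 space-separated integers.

Step 1: flows [0->1,1=2] -> levels [5 4 3]
Step 2: flows [0->1,1->2] -> levels [4 4 4]
Step 3: flows [0=1,1=2] -> levels [4 4 4]
  -> stable (no change)

Answer: 4 4 4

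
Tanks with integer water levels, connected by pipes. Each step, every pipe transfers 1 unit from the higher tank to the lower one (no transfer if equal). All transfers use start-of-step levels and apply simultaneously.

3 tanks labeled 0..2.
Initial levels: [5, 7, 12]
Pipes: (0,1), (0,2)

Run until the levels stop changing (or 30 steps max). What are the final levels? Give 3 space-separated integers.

Answer: 8 8 8

Derivation:
Step 1: flows [1->0,2->0] -> levels [7 6 11]
Step 2: flows [0->1,2->0] -> levels [7 7 10]
Step 3: flows [0=1,2->0] -> levels [8 7 9]
Step 4: flows [0->1,2->0] -> levels [8 8 8]
Step 5: flows [0=1,0=2] -> levels [8 8 8]
  -> stable (no change)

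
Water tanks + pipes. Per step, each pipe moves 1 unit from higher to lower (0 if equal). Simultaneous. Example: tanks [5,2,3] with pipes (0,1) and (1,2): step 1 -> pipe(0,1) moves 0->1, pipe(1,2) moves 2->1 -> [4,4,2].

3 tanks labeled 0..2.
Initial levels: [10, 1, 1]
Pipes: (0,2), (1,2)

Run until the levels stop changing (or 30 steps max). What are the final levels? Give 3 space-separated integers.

Step 1: flows [0->2,1=2] -> levels [9 1 2]
Step 2: flows [0->2,2->1] -> levels [8 2 2]
Step 3: flows [0->2,1=2] -> levels [7 2 3]
Step 4: flows [0->2,2->1] -> levels [6 3 3]
Step 5: flows [0->2,1=2] -> levels [5 3 4]
Step 6: flows [0->2,2->1] -> levels [4 4 4]
Step 7: flows [0=2,1=2] -> levels [4 4 4]
  -> stable (no change)

Answer: 4 4 4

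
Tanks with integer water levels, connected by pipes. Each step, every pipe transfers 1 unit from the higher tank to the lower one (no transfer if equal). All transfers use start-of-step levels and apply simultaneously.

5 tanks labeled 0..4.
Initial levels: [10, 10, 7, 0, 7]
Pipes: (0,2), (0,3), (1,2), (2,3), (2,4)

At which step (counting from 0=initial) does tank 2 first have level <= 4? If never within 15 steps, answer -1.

Step 1: flows [0->2,0->3,1->2,2->3,2=4] -> levels [8 9 8 2 7]
Step 2: flows [0=2,0->3,1->2,2->3,2->4] -> levels [7 8 7 4 8]
Step 3: flows [0=2,0->3,1->2,2->3,4->2] -> levels [6 7 8 6 7]
Step 4: flows [2->0,0=3,2->1,2->3,2->4] -> levels [7 8 4 7 8]
Tank 2 first reaches <=4 at step 4

Answer: 4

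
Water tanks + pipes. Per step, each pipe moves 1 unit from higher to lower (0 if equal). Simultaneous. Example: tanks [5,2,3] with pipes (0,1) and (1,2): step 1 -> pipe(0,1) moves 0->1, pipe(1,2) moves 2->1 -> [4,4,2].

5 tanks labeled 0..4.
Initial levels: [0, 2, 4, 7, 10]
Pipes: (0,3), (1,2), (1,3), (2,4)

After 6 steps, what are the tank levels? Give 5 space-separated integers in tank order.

Step 1: flows [3->0,2->1,3->1,4->2] -> levels [1 4 4 5 9]
Step 2: flows [3->0,1=2,3->1,4->2] -> levels [2 5 5 3 8]
Step 3: flows [3->0,1=2,1->3,4->2] -> levels [3 4 6 3 7]
Step 4: flows [0=3,2->1,1->3,4->2] -> levels [3 4 6 4 6]
Step 5: flows [3->0,2->1,1=3,2=4] -> levels [4 5 5 3 6]
Step 6: flows [0->3,1=2,1->3,4->2] -> levels [3 4 6 5 5]

Answer: 3 4 6 5 5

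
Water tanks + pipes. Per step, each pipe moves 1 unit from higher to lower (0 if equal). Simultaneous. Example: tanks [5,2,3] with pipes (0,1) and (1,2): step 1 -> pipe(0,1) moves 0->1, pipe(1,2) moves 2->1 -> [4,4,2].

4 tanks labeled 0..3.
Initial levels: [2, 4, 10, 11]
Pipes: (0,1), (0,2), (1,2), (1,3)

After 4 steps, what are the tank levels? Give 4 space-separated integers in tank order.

Answer: 7 6 7 7

Derivation:
Step 1: flows [1->0,2->0,2->1,3->1] -> levels [4 5 8 10]
Step 2: flows [1->0,2->0,2->1,3->1] -> levels [6 6 6 9]
Step 3: flows [0=1,0=2,1=2,3->1] -> levels [6 7 6 8]
Step 4: flows [1->0,0=2,1->2,3->1] -> levels [7 6 7 7]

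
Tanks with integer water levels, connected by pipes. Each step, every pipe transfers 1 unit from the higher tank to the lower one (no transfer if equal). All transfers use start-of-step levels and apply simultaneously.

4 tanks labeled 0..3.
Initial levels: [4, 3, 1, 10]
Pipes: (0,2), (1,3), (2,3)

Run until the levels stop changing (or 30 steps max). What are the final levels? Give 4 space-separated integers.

Step 1: flows [0->2,3->1,3->2] -> levels [3 4 3 8]
Step 2: flows [0=2,3->1,3->2] -> levels [3 5 4 6]
Step 3: flows [2->0,3->1,3->2] -> levels [4 6 4 4]
Step 4: flows [0=2,1->3,2=3] -> levels [4 5 4 5]
Step 5: flows [0=2,1=3,3->2] -> levels [4 5 5 4]
Step 6: flows [2->0,1->3,2->3] -> levels [5 4 3 6]
Step 7: flows [0->2,3->1,3->2] -> levels [4 5 5 4]
  -> period-2 cycle: step 7 state = step 5 state; never stabilizes
  -> state at step 30: (30-5) mod 2 = 1, same as step 6 -> [5 4 3 6]

Answer: 5 4 3 6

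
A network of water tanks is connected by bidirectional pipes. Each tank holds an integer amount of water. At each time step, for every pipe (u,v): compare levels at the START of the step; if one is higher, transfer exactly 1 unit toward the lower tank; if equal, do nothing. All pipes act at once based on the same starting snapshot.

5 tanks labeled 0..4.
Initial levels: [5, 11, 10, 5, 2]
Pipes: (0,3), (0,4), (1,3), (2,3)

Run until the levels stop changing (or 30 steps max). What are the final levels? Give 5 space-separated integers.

Answer: 7 8 8 5 5

Derivation:
Step 1: flows [0=3,0->4,1->3,2->3] -> levels [4 10 9 7 3]
Step 2: flows [3->0,0->4,1->3,2->3] -> levels [4 9 8 8 4]
Step 3: flows [3->0,0=4,1->3,2=3] -> levels [5 8 8 8 4]
Step 4: flows [3->0,0->4,1=3,2=3] -> levels [5 8 8 7 5]
Step 5: flows [3->0,0=4,1->3,2->3] -> levels [6 7 7 8 5]
Step 6: flows [3->0,0->4,3->1,3->2] -> levels [6 8 8 5 6]
Step 7: flows [0->3,0=4,1->3,2->3] -> levels [5 7 7 8 6]
Step 8: flows [3->0,4->0,3->1,3->2] -> levels [7 8 8 5 5]
Step 9: flows [0->3,0->4,1->3,2->3] -> levels [5 7 7 8 6]
  -> period-2 cycle: step 9 state = step 7 state; never stabilizes
  -> state at step 30: (30-7) mod 2 = 1, same as step 8 -> [7 8 8 5 5]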